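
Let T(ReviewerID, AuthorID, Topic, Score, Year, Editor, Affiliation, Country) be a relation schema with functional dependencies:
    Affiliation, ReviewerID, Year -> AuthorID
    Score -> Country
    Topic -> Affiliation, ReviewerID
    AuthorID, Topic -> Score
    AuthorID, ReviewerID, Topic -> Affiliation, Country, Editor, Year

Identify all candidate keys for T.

{AuthorID, Topic}, {Topic, Year}

Attributes never on any right-hand side: {Topic} — every candidate key must contain it.
{AuthorID, Topic} is a candidate key since {AuthorID, Topic}⁺ = {Affiliation, AuthorID, Country, Editor, ReviewerID, Score, Topic, Year} covers every attribute.
{Topic, Year} is a candidate key since {Topic, Year}⁺ = {Affiliation, AuthorID, Country, Editor, ReviewerID, Score, Topic, Year} covers every attribute.
Any other superkey properly contains one of these, so there are no further candidate keys.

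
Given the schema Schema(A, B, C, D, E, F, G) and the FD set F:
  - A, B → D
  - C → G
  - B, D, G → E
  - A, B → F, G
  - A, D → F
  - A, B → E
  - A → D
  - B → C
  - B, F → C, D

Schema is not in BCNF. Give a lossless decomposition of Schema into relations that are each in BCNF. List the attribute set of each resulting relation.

{A, B, E}; {A, D, F}; {B, C}; {C, G}

Candidate key of the original relation: {A, B}.
Within {A, B, C, D, E, F, G}: {C}⁺ ∩ {A, B, C, D, E, F, G} = {C, G}, not the whole set, so C → G violates BCNF; decompose into {C, G} and {A, B, C, D, E, F}.
{C, G} has no BCNF violation.
Within {A, B, C, D, E, F}: {A, D}⁺ ∩ {A, B, C, D, E, F} = {A, D, F}, not the whole set, so A, D → F violates BCNF; decompose into {A, D, F} and {A, B, C, D, E}.
{A, D, F} has no BCNF violation.
Within {A, B, C, D, E}: {A}⁺ ∩ {A, B, C, D, E} = {A, D}, not the whole set, so A → D violates BCNF; decompose into {A, D} and {A, B, C, E}.
{A, D} has no BCNF violation.
Within {A, B, C, E}: {B}⁺ ∩ {A, B, C, E} = {B, C}, not the whole set, so B → C violates BCNF; decompose into {B, C} and {A, B, E}.
{B, C} has no BCNF violation.
{A, B, E} has no BCNF violation.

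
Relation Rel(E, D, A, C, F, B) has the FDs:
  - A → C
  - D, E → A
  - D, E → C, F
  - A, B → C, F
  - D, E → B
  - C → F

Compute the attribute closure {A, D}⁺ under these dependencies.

{A, C, D, F}

Start with {A, D}.
A → C applies; add {C} → now {A, C, D}.
C → F applies; add {F} → now {A, C, D, F}.
No further FD applies.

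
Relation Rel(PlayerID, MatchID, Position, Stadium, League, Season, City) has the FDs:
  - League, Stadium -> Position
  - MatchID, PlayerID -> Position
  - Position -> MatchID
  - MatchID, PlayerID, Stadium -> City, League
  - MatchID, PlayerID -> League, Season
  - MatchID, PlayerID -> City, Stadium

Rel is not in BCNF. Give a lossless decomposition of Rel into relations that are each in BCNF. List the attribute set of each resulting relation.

Candidate keys of the original relation: {League, PlayerID, Stadium}, {MatchID, PlayerID}, {PlayerID, Position}.
{City, League, MatchID, PlayerID, Position, Season, Stadium}: {League, Stadium} determines {League, MatchID, Position, Stadium} here but is not a superkey — split on League, Stadium -> MatchID, Position, giving {League, MatchID, Position, Stadium} and {City, League, PlayerID, Season, Stadium}.
{League, MatchID, Position, Stadium}: {Position} determines {MatchID, Position} here but is not a superkey — split on Position -> MatchID, giving {MatchID, Position} and {League, Position, Stadium}.
{MatchID, Position}: every determinant is a superkey — BCNF.
{League, Position, Stadium}: every determinant is a superkey — BCNF.
{City, League, PlayerID, Season, Stadium}: every determinant is a superkey — BCNF.

{City, League, PlayerID, Season, Stadium}; {League, Position, Stadium}; {MatchID, Position}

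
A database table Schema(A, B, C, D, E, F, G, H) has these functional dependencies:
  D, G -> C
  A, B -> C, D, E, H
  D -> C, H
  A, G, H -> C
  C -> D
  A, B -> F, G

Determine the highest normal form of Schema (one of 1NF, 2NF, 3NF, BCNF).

Candidate key: {A, B}. Prime attributes: {A, B}.
D, G -> C: {D, G}⁺ = {C, D, G, H}, which is not all of the attributes, so the left side is not a superkey — BCNF is violated.
Because {C} is non-prime and the left side of D, G -> C is not a superkey, the relation is not in 3NF.
No proper subset of a key has a non-prime attribute in its closure, so there is no partial dependency; 2NF holds.

2NF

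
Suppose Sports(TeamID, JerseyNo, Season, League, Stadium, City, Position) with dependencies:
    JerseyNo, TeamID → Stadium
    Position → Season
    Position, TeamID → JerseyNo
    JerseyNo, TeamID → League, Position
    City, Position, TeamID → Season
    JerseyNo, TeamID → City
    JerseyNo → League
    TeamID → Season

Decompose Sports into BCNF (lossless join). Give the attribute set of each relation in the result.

{City, JerseyNo, Position, Stadium, TeamID}; {JerseyNo, League}; {Position, Season}

Candidate keys of the original relation: {JerseyNo, TeamID}, {Position, TeamID}.
Within {City, JerseyNo, League, Position, Season, Stadium, TeamID}: {Position}⁺ ∩ {City, JerseyNo, League, Position, Season, Stadium, TeamID} = {Position, Season}, not the whole set, so Position → Season violates BCNF; decompose into {Position, Season} and {City, JerseyNo, League, Position, Stadium, TeamID}.
{Position, Season}: every determinant is a superkey — BCNF.
Within {City, JerseyNo, League, Position, Stadium, TeamID}: {JerseyNo}⁺ ∩ {City, JerseyNo, League, Position, Stadium, TeamID} = {JerseyNo, League}, not the whole set, so JerseyNo → League violates BCNF; decompose into {JerseyNo, League} and {City, JerseyNo, Position, Stadium, TeamID}.
{JerseyNo, League}: every determinant is a superkey — BCNF.
{City, JerseyNo, Position, Stadium, TeamID}: every determinant is a superkey — BCNF.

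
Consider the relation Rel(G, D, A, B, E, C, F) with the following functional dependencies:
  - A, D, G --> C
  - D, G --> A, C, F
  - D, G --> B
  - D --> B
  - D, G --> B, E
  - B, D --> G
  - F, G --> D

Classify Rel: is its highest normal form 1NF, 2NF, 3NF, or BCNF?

Candidate keys: {D}, {F, G}. Prime attributes: {D, F, G}.
The left-hand side of every FD is a superkey, so BCNF is satisfied.

BCNF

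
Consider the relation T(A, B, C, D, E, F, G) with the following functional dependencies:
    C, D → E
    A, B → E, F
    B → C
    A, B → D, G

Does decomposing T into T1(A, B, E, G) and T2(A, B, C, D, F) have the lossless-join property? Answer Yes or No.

Common attributes: {A, B}; their closure is {A, B, C, D, E, F, G}.
Since T1 ⊆ {A, B, C, D, E, F, G}, the intersection is a superkey of T1; the decomposition is lossless.

Yes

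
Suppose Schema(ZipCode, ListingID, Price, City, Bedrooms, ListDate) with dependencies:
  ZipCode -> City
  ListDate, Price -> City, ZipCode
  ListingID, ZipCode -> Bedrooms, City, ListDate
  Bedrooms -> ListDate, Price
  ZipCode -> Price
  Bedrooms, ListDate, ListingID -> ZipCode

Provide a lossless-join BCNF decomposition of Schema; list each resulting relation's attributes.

{Bedrooms, ListDate, ZipCode}; {Bedrooms, ListingID}; {City, Price, ZipCode}

Candidate keys of the original relation: {Bedrooms, ListingID}, {ListDate, ListingID, Price}, {ListingID, ZipCode}.
{Bedrooms, City, ListDate, ListingID, Price, ZipCode}: {ZipCode} determines {City, Price, ZipCode} here but is not a superkey — split on ZipCode -> City, Price, giving {City, Price, ZipCode} and {Bedrooms, ListDate, ListingID, ZipCode}.
{City, Price, ZipCode}: every determinant is a superkey — BCNF.
{Bedrooms, ListDate, ListingID, ZipCode}: {Bedrooms} determines {Bedrooms, ListDate, ZipCode} here but is not a superkey — split on Bedrooms -> ListDate, ZipCode, giving {Bedrooms, ListDate, ZipCode} and {Bedrooms, ListingID}.
{Bedrooms, ListDate, ZipCode}: every determinant is a superkey — BCNF.
{Bedrooms, ListingID}: every determinant is a superkey — BCNF.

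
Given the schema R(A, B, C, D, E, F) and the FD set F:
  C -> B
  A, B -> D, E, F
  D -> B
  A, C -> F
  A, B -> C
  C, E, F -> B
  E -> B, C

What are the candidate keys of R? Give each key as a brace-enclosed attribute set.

{A} never appears on the right of any FD, so every key must include it.
{A, B}⁺ = {A, B, C, D, E, F} — all of the relation — so {A, B} is a candidate key.
{A, C}⁺ = {A, B, C, D, E, F} — all of the relation — so {A, C} is a candidate key.
{A, D}⁺ = {A, B, C, D, E, F} — all of the relation — so {A, D} is a candidate key.
{A, E}⁺ = {A, B, C, D, E, F} — all of the relation — so {A, E} is a candidate key.
No proper subset of any of these is a key, and no other minimal superkey exists.

{A, B}, {A, C}, {A, D}, {A, E}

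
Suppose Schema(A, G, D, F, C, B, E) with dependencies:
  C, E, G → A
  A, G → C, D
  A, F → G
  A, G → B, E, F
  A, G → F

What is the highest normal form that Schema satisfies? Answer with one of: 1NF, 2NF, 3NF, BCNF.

Candidate keys: {A, F}, {A, G}, {C, E, G}. Prime attributes: {A, C, E, F, G}.
Each dependency's left side is a superkey — BCNF holds.

BCNF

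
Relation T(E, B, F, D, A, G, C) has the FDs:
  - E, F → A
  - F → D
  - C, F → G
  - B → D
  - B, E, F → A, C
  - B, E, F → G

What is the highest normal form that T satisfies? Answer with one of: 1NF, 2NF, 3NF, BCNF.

Candidate key: {B, E, F}. Prime attributes: {B, E, F}.
For E, F → A we have {E, F}⁺ = {A, D, E, F}; {E, F} is not a superkey, so BCNF fails.
E, F → A determines the non-prime attribute {A} from a non-superkey — 3NF is violated.
Since {B} ⊂ {B, E, F} and {B}⁺ ⊇ {D} with {D} non-prime, there is a partial dependency; 2NF fails.

1NF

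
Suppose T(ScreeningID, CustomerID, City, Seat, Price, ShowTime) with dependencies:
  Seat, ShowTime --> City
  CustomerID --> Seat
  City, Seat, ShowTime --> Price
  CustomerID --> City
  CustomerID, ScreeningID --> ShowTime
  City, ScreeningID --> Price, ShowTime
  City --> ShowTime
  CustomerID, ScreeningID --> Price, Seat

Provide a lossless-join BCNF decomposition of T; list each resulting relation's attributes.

{City, Price, Seat}; {City, ShowTime}; {CustomerID, ScreeningID}; {CustomerID, Seat, ShowTime}

Candidate key of the original relation: {CustomerID, ScreeningID}.
{City, CustomerID, Price, ScreeningID, Seat, ShowTime}: {Seat, ShowTime} determines {City, Price, Seat, ShowTime} here but is not a superkey — split on Seat, ShowTime --> City, Price, giving {City, Price, Seat, ShowTime} and {CustomerID, ScreeningID, Seat, ShowTime}.
{City, Price, Seat, ShowTime}: {City} determines {City, ShowTime} here but is not a superkey — split on City --> ShowTime, giving {City, ShowTime} and {City, Price, Seat}.
{City, ShowTime} has no BCNF violation.
{City, Price, Seat} has no BCNF violation.
{CustomerID, ScreeningID, Seat, ShowTime}: {CustomerID} determines {CustomerID, Seat, ShowTime} here but is not a superkey — split on CustomerID --> Seat, ShowTime, giving {CustomerID, Seat, ShowTime} and {CustomerID, ScreeningID}.
{CustomerID, Seat, ShowTime} has no BCNF violation.
{CustomerID, ScreeningID} has no BCNF violation.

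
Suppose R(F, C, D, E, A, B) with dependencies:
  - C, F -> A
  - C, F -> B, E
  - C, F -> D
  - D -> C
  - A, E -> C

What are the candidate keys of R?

{A, E, F}, {C, F}, {D, F}

Attributes never on any right-hand side: {F} — every candidate key must contain it.
{C, F} is a candidate key since {C, F}⁺ = {A, B, C, D, E, F} covers every attribute.
{D, F} is a candidate key since {D, F}⁺ = {A, B, C, D, E, F} covers every attribute.
{A, E, F} is a candidate key since {A, E, F}⁺ = {A, B, C, D, E, F} covers every attribute.
Any other superkey properly contains one of these, so there are no further candidate keys.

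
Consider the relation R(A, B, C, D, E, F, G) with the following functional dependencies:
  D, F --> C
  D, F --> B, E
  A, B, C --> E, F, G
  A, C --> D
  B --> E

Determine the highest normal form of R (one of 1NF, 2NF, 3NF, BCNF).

Candidate keys: {A, B, C}, {A, C, F}, {A, D, F}. Prime attributes: {A, B, C, D, F}.
D, F --> C: {D, F}⁺ = {B, C, D, E, F}, which is not all of the attributes, so the left side is not a superkey — BCNF is violated.
Because {E} is non-prime and the left side of D, F --> B, E is not a superkey, the relation is not in 3NF.
The proper key subset {B} of {A, B, C} determines non-prime {E}, so the relation is not even in 2NF.

1NF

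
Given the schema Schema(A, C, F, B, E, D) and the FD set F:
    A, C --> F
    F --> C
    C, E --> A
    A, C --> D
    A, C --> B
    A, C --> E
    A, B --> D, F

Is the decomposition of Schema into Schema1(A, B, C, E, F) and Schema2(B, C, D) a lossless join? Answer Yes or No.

Common attributes: {B, C}; their closure is {B, C}.
The closure covers neither Schema1 nor Schema2 entirely; the join is not lossless.

No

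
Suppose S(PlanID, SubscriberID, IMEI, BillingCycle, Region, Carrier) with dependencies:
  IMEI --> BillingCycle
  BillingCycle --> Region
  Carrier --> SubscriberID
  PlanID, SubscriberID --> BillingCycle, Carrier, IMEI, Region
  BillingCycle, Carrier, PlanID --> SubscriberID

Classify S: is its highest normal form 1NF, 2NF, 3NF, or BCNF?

2NF

Candidate keys: {Carrier, PlanID}, {PlanID, SubscriberID}. Prime attributes: {Carrier, PlanID, SubscriberID}.
For IMEI --> BillingCycle we have {IMEI}⁺ = {BillingCycle, IMEI, Region}; {IMEI} is not a superkey, so BCNF fails.
IMEI --> BillingCycle determines the non-prime attribute {BillingCycle} from a non-superkey — 3NF is violated.
No proper subset of a key has a non-prime attribute in its closure, so there is no partial dependency; 2NF holds.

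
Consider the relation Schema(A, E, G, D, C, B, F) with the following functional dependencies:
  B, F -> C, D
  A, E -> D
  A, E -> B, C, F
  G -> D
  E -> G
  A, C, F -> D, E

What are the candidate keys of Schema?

Attributes never on any right-hand side: {A} — every candidate key must contain it.
Closure of {A, E} is {A, B, C, D, E, F, G}, the whole schema; {A, E} is a candidate key.
Closure of {A, B, F} is {A, B, C, D, E, F, G}, the whole schema; {A, B, F} is a candidate key.
Closure of {A, C, F} is {A, B, C, D, E, F, G}, the whole schema; {A, C, F} is a candidate key.
Any other superkey properly contains one of these, so there are no further candidate keys.

{A, B, F}, {A, C, F}, {A, E}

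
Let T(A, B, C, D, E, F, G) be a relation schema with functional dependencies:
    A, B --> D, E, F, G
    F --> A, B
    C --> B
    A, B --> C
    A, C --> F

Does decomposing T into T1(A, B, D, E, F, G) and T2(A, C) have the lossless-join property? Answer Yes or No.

No

The shared attributes are {A} and {A}⁺ = {A}.
T1 ⊄ {A} and T2 ⊄ {A}, so the split is lossy.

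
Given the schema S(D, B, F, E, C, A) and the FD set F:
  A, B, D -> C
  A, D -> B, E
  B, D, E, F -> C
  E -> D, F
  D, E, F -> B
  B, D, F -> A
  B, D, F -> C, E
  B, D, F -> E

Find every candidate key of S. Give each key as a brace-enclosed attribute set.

{A, D}, {B, D, F}, {E}

{E}⁺ = {A, B, C, D, E, F}, which is every attribute, so {E} is a candidate key.
{A, D}⁺ = {A, B, C, D, E, F}, which is every attribute, so {A, D} is a candidate key.
{B, D, F}⁺ = {A, B, C, D, E, F}, which is every attribute, so {B, D, F} is a candidate key.
No proper subset of any of these is a key, and no other minimal superkey exists.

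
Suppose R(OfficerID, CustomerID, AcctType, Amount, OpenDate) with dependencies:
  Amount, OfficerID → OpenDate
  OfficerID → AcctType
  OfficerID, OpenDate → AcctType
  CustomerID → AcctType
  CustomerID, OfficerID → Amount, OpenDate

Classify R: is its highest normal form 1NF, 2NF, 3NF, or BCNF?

Candidate key: {CustomerID, OfficerID}. Prime attributes: {CustomerID, OfficerID}.
Amount, OfficerID → OpenDate: {Amount, OfficerID}⁺ = {AcctType, Amount, OfficerID, OpenDate}, which is not all of the attributes, so the left side is not a superkey — BCNF is violated.
Amount, OfficerID → OpenDate determines the non-prime attribute {OpenDate} from a non-superkey — 3NF is violated.
Since {CustomerID} ⊂ {CustomerID, OfficerID} and {CustomerID}⁺ ⊇ {AcctType} with {AcctType} non-prime, there is a partial dependency; 2NF fails.

1NF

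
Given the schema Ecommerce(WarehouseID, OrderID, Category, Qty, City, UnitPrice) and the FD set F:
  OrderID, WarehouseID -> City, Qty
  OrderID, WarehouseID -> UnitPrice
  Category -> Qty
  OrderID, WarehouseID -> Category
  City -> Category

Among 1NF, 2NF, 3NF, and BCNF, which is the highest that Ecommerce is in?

Candidate key: {OrderID, WarehouseID}. Prime attributes: {OrderID, WarehouseID}.
For Category -> Qty we have {Category}⁺ = {Category, Qty}; {Category} is not a superkey, so BCNF fails.
Because {Qty} is non-prime and the left side of Category -> Qty is not a superkey, the relation is not in 3NF.
No proper subset of a key has a non-prime attribute in its closure, so there is no partial dependency; 2NF holds.

2NF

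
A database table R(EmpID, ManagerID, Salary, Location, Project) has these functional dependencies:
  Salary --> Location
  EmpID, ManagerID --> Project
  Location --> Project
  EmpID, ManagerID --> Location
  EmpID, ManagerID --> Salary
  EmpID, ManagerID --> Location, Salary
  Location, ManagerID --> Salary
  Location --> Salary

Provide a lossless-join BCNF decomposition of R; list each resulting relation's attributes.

{EmpID, ManagerID, Salary}; {Location, Project, Salary}

Candidate key of the original relation: {EmpID, ManagerID}.
Within {EmpID, Location, ManagerID, Project, Salary}: {Salary}⁺ ∩ {EmpID, Location, ManagerID, Project, Salary} = {Location, Project, Salary}, not the whole set, so Salary --> Location, Project violates BCNF; decompose into {Location, Project, Salary} and {EmpID, ManagerID, Salary}.
{Location, Project, Salary}: every determinant is a superkey — BCNF.
{EmpID, ManagerID, Salary}: every determinant is a superkey — BCNF.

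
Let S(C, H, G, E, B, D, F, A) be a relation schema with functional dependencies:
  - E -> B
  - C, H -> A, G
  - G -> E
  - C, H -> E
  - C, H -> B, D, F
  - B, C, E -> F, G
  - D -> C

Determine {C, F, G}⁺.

Start with {C, F, G}.
G -> E applies; add {E} → now {C, E, F, G}.
E -> B applies; add {B} → now {B, C, E, F, G}.
No further FD applies.

{B, C, E, F, G}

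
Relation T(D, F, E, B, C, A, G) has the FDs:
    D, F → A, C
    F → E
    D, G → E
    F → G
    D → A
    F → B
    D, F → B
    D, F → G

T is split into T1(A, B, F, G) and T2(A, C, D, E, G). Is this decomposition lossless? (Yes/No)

No

T1 ∩ T2 = {A, G}; its closure under F is {A, G}.
T1 ⊄ {A, G} and T2 ⊄ {A, G}, so the split is lossy.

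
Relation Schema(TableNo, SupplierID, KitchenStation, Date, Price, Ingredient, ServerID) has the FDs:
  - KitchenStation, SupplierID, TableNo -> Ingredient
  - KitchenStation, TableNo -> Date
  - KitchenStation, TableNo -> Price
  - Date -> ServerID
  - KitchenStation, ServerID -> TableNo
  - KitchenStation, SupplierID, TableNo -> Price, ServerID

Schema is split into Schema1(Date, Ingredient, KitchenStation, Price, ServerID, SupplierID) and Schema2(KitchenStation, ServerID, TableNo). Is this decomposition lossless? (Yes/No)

Yes

The shared attributes are {KitchenStation, ServerID} and {KitchenStation, ServerID}⁺ = {Date, KitchenStation, Price, ServerID, TableNo}.
Schema2 is contained in that closure, so Schema1 ∩ Schema2 -> Schema2 holds and the join is lossless.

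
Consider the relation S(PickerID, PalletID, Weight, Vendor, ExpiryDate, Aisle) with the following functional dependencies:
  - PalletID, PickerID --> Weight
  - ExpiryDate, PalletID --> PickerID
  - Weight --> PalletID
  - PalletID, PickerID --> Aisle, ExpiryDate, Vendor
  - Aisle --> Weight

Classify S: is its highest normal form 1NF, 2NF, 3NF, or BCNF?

Candidate keys: {Aisle, ExpiryDate}, {Aisle, PickerID}, {ExpiryDate, PalletID}, {ExpiryDate, Weight}, {PalletID, PickerID}, {PickerID, Weight}. Prime attributes: {Aisle, ExpiryDate, PalletID, PickerID, Weight}.
For Weight --> PalletID we have {Weight}⁺ = {PalletID, Weight}; {Weight} is not a superkey, so BCNF fails.
Since {PalletID} ⊆ prime attributes and every other non-superkey FD also has a prime right side, the schema is in 3NF.

3NF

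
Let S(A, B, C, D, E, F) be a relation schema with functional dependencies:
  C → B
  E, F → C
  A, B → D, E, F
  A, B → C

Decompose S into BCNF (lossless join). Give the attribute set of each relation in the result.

{A, D, E, F}; {B, C}; {C, E, F}

Candidate keys of the original relation: {A, B}, {A, C}, {A, E, F}.
In {A, B, C, D, E, F}, {C} is not a superkey ({C}⁺ restricted to this set is {B, C}), so split on C → B into {B, C} and {A, C, D, E, F}.
{B, C} is in BCNF.
In {A, C, D, E, F}, {E, F} is not a superkey ({E, F}⁺ restricted to this set is {C, E, F}), so split on E, F → C into {C, E, F} and {A, D, E, F}.
{C, E, F} is in BCNF.
{A, D, E, F} is in BCNF.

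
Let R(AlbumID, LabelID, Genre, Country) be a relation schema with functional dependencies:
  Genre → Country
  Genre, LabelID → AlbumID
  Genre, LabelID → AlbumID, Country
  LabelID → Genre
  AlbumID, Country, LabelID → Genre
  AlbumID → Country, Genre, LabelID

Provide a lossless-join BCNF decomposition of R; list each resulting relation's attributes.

Candidate keys of the original relation: {AlbumID}, {LabelID}.
In {AlbumID, Country, Genre, LabelID}, {Genre} is not a superkey ({Genre}⁺ restricted to this set is {Country, Genre}), so split on Genre → Country into {Country, Genre} and {AlbumID, Genre, LabelID}.
{Country, Genre} has no BCNF violation.
{AlbumID, Genre, LabelID} has no BCNF violation.

{AlbumID, Genre, LabelID}; {Country, Genre}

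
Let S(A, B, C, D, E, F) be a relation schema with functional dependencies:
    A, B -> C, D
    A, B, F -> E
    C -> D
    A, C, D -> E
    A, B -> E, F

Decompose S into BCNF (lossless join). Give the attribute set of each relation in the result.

Candidate key of the original relation: {A, B}.
In {A, B, C, D, E, F}, {C} is not a superkey ({C}⁺ restricted to this set is {C, D}), so split on C -> D into {C, D} and {A, B, C, E, F}.
{C, D}: every determinant is a superkey — BCNF.
In {A, B, C, E, F}, {A, C} is not a superkey ({A, C}⁺ restricted to this set is {A, C, E}), so split on A, C -> E into {A, C, E} and {A, B, C, F}.
{A, C, E}: every determinant is a superkey — BCNF.
{A, B, C, F}: every determinant is a superkey — BCNF.

{A, B, C, F}; {A, C, E}; {C, D}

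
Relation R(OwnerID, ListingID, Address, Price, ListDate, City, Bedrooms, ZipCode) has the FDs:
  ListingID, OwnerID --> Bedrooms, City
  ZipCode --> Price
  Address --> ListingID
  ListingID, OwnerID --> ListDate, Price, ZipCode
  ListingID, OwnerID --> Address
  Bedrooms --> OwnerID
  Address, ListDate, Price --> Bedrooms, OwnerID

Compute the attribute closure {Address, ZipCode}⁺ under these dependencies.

Start with {Address, ZipCode}.
ZipCode --> Price applies; add {Price} → now {Address, Price, ZipCode}.
Address --> ListingID applies; add {ListingID} → now {Address, ListingID, Price, ZipCode}.
No further FD applies.

{Address, ListingID, Price, ZipCode}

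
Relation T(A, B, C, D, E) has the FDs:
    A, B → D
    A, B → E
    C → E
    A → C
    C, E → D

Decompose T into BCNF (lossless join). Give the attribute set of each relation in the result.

{A, B}; {A, C}; {C, D, E}

Candidate key of the original relation: {A, B}.
{A, B, C, D, E}: {C} determines {C, D, E} here but is not a superkey — split on C → D, E, giving {C, D, E} and {A, B, C}.
{C, D, E} has no BCNF violation.
{A, B, C}: {A} determines {A, C} here but is not a superkey — split on A → C, giving {A, C} and {A, B}.
{A, C} has no BCNF violation.
{A, B} has no BCNF violation.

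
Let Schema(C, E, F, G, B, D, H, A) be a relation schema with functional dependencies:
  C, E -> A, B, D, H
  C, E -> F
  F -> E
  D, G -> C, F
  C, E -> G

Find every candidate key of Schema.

{C, E}⁺ = {A, B, C, D, E, F, G, H} — all of the relation — so {C, E} is a candidate key.
{C, F}⁺ = {A, B, C, D, E, F, G, H} — all of the relation — so {C, F} is a candidate key.
{D, G}⁺ = {A, B, C, D, E, F, G, H} — all of the relation — so {D, G} is a candidate key.
No proper subset of any of these is a key, and no other minimal superkey exists.

{C, E}, {C, F}, {D, G}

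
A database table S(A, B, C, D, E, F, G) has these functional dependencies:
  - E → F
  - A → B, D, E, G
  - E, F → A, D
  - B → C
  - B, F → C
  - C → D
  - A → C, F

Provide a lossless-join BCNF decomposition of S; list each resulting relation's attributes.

Candidate keys of the original relation: {A}, {E}.
Within {A, B, C, D, E, F, G}: {B}⁺ ∩ {A, B, C, D, E, F, G} = {B, C, D}, not the whole set, so B → C, D violates BCNF; decompose into {B, C, D} and {A, B, E, F, G}.
Within {B, C, D}: {C}⁺ ∩ {B, C, D} = {C, D}, not the whole set, so C → D violates BCNF; decompose into {C, D} and {B, C}.
{C, D} has no BCNF violation.
{B, C} has no BCNF violation.
{A, B, E, F, G} has no BCNF violation.

{A, B, E, F, G}; {B, C}; {C, D}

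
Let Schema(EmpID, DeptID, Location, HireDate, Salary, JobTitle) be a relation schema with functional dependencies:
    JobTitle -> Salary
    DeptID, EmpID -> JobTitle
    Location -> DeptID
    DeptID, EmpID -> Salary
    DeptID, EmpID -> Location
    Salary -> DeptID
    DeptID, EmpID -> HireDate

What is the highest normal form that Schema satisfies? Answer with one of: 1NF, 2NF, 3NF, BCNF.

Candidate keys: {DeptID, EmpID}, {EmpID, JobTitle}, {EmpID, Location}, {EmpID, Salary}. Prime attributes: {DeptID, EmpID, JobTitle, Location, Salary}.
For JobTitle -> Salary we have {JobTitle}⁺ = {DeptID, JobTitle, Salary}; {JobTitle} is not a superkey, so BCNF fails.
But every attribute on its right side ({Salary}) is prime, and the same holds for every other non-superkey FD, so 3NF still holds.

3NF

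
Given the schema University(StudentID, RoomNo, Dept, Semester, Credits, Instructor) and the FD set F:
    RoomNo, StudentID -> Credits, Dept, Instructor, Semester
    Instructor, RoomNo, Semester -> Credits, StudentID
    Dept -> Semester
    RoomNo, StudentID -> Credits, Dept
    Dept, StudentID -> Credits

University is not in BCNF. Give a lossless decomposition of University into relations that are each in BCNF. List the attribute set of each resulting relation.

Candidate keys of the original relation: {Dept, Instructor, RoomNo}, {Instructor, RoomNo, Semester}, {RoomNo, StudentID}.
Within {Credits, Dept, Instructor, RoomNo, Semester, StudentID}: {Dept}⁺ ∩ {Credits, Dept, Instructor, RoomNo, Semester, StudentID} = {Dept, Semester}, not the whole set, so Dept -> Semester violates BCNF; decompose into {Dept, Semester} and {Credits, Dept, Instructor, RoomNo, StudentID}.
{Dept, Semester}: every determinant is a superkey — BCNF.
Within {Credits, Dept, Instructor, RoomNo, StudentID}: {Dept, StudentID}⁺ ∩ {Credits, Dept, Instructor, RoomNo, StudentID} = {Credits, Dept, StudentID}, not the whole set, so Dept, StudentID -> Credits violates BCNF; decompose into {Credits, Dept, StudentID} and {Dept, Instructor, RoomNo, StudentID}.
{Credits, Dept, StudentID}: every determinant is a superkey — BCNF.
{Dept, Instructor, RoomNo, StudentID}: every determinant is a superkey — BCNF.

{Credits, Dept, StudentID}; {Dept, Instructor, RoomNo, StudentID}; {Dept, Semester}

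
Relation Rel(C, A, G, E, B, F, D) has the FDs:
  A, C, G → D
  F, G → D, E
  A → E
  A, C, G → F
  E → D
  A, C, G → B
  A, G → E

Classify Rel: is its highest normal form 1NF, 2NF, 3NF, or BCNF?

Candidate key: {A, C, G}. Prime attributes: {A, C, G}.
For F, G → D, E we have {F, G}⁺ = {D, E, F, G}; {F, G} is not a superkey, so BCNF fails.
F, G → D, E has non-prime {D, E} on the right and a non-superkey on the left, so 3NF fails.
Since {A} ⊂ {A, C, G} and {A}⁺ ⊇ {D, E} with {D, E} non-prime, there is a partial dependency; 2NF fails.

1NF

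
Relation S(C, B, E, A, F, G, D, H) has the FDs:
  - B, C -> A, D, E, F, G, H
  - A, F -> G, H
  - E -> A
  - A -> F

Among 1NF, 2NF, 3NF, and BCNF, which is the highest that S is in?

2NF

Candidate key: {B, C}. Prime attributes: {B, C}.
A, F -> G, H: {A, F}⁺ = {A, F, G, H}, which is not all of the attributes, so the left side is not a superkey — BCNF is violated.
A, F -> G, H determines the non-prime attributes {G, H} from a non-superkey — 3NF is violated.
Checking every proper subset of each key, none determines a non-prime attribute — 2NF is satisfied.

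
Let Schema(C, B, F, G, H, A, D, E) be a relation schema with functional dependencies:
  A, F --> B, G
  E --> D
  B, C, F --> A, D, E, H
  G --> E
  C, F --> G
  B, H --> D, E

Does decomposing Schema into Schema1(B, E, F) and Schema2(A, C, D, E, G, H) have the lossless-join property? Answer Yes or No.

No

Schema1 ∩ Schema2 = {E}; its closure under F is {D, E}.
The closure covers neither Schema1 nor Schema2 entirely; the join is not lossless.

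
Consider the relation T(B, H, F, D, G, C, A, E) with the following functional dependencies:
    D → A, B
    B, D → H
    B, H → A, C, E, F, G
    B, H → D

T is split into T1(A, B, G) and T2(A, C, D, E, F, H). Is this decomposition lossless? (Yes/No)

No

T1 ∩ T2 = {A}; its closure under F is {A}.
The closure covers neither T1 nor T2 entirely; the join is not lossless.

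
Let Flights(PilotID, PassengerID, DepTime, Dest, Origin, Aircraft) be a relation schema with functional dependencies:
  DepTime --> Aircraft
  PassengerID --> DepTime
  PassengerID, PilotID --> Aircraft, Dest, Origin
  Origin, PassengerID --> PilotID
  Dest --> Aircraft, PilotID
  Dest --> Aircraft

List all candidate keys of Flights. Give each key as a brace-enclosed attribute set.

No FD produces {PassengerID}, so it must be in every candidate key.
Closure of {Dest, PassengerID} is {Aircraft, DepTime, Dest, Origin, PassengerID, PilotID}, the whole schema; {Dest, PassengerID} is a candidate key.
Closure of {Origin, PassengerID} is {Aircraft, DepTime, Dest, Origin, PassengerID, PilotID}, the whole schema; {Origin, PassengerID} is a candidate key.
Closure of {PassengerID, PilotID} is {Aircraft, DepTime, Dest, Origin, PassengerID, PilotID}, the whole schema; {PassengerID, PilotID} is a candidate key.
No proper subset of any of these is a key, and no other minimal superkey exists.

{Dest, PassengerID}, {Origin, PassengerID}, {PassengerID, PilotID}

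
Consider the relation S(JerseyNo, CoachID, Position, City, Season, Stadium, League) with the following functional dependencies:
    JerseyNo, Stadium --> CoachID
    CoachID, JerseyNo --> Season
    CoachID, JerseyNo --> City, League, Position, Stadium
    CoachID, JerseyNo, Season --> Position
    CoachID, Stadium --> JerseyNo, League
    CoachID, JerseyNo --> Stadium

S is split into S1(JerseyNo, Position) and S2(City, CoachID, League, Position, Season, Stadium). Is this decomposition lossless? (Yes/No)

No

The shared attributes are {Position} and {Position}⁺ = {Position}.
S1 ⊄ {Position} and S2 ⊄ {Position}, so the split is lossy.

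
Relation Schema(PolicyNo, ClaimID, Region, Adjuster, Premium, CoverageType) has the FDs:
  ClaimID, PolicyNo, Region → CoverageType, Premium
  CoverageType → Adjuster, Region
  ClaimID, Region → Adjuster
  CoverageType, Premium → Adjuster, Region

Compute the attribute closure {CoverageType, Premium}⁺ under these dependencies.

{Adjuster, CoverageType, Premium, Region}

Start with {CoverageType, Premium}.
CoverageType → Adjuster, Region applies; add {Adjuster, Region} → now {Adjuster, CoverageType, Premium, Region}.
No further FD applies.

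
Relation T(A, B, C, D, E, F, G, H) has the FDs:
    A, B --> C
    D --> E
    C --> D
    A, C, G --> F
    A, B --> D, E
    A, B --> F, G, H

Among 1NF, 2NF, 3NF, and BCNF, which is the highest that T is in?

2NF

Candidate key: {A, B}. Prime attributes: {A, B}.
D --> E: {D}⁺ = {D, E}, which is not all of the attributes, so the left side is not a superkey — BCNF is violated.
D --> E has non-prime {E} on the right and a non-superkey on the left, so 3NF fails.
No proper subset of a key has a non-prime attribute in its closure, so there is no partial dependency; 2NF holds.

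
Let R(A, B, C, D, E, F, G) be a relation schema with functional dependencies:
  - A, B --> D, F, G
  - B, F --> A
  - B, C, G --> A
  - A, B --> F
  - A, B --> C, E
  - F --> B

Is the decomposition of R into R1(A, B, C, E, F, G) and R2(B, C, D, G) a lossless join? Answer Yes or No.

Yes

R1 ∩ R2 = {B, C, G}; its closure under F is {A, B, C, D, E, F, G}.
Since R1 ⊆ {A, B, C, D, E, F, G}, the intersection is a superkey of R1; the decomposition is lossless.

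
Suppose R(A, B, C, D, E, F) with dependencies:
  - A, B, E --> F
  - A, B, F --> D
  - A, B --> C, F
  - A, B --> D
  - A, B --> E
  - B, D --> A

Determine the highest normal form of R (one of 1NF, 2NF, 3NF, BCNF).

Candidate keys: {A, B}, {B, D}. Prime attributes: {A, B, D}.
Each dependency's left side is a superkey — BCNF holds.

BCNF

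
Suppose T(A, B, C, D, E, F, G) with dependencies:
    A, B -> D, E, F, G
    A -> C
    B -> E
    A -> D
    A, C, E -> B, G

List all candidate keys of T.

No FD produces {A}, so it must be in every candidate key.
{A, B}⁺ = {A, B, C, D, E, F, G} — all of the relation — so {A, B} is a candidate key.
{A, E}⁺ = {A, B, C, D, E, F, G} — all of the relation — so {A, E} is a candidate key.
No proper subset of any of these is a key, and no other minimal superkey exists.

{A, B}, {A, E}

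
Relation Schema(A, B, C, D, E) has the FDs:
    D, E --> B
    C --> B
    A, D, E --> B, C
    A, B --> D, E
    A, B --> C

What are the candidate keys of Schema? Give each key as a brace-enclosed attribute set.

Attributes never on any right-hand side: {A} — every candidate key must contain it.
Closure of {A, B} is {A, B, C, D, E}, the whole schema; {A, B} is a candidate key.
Closure of {A, C} is {A, B, C, D, E}, the whole schema; {A, C} is a candidate key.
Closure of {A, D, E} is {A, B, C, D, E}, the whole schema; {A, D, E} is a candidate key.
These are minimal and exhaustive — every other superkey contains one of them.

{A, B}, {A, C}, {A, D, E}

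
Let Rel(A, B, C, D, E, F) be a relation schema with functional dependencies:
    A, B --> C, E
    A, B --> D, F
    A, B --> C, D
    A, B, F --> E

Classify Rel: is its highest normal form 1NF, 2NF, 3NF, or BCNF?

Candidate key: {A, B}. Prime attributes: {A, B}.
Each dependency's left side is a superkey — BCNF holds.

BCNF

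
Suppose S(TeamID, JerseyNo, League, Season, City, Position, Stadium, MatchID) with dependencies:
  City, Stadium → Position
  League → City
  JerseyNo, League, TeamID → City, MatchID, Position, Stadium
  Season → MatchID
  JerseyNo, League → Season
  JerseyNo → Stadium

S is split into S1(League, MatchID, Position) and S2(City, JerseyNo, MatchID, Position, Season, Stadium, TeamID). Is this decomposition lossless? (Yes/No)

No

Common attributes: {MatchID, Position}; their closure is {MatchID, Position}.
S1 ⊄ {MatchID, Position} and S2 ⊄ {MatchID, Position}, so the split is lossy.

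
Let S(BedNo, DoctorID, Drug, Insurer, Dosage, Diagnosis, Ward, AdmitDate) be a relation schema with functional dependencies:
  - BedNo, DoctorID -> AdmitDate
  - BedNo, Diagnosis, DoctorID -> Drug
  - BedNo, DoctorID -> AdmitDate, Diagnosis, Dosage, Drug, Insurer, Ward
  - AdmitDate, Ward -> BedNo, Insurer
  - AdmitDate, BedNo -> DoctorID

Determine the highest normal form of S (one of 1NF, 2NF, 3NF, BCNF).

Candidate keys: {AdmitDate, BedNo}, {AdmitDate, Ward}, {BedNo, DoctorID}. Prime attributes: {AdmitDate, BedNo, DoctorID, Ward}.
Each dependency's left side is a superkey — BCNF holds.

BCNF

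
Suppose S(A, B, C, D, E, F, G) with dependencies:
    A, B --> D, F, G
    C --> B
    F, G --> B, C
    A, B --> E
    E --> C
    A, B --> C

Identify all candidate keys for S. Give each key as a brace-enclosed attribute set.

Attributes never on any right-hand side: {A} — every candidate key must contain it.
{A, B} is a candidate key since {A, B}⁺ = {A, B, C, D, E, F, G} covers every attribute.
{A, C} is a candidate key since {A, C}⁺ = {A, B, C, D, E, F, G} covers every attribute.
{A, E} is a candidate key since {A, E}⁺ = {A, B, C, D, E, F, G} covers every attribute.
{A, F, G} is a candidate key since {A, F, G}⁺ = {A, B, C, D, E, F, G} covers every attribute.
Any other superkey properly contains one of these, so there are no further candidate keys.

{A, B}, {A, C}, {A, E}, {A, F, G}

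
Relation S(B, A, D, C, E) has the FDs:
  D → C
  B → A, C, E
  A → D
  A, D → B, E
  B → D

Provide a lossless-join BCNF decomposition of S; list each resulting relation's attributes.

{A, B, D, E}; {C, D}

Candidate keys of the original relation: {A}, {B}.
Within {A, B, C, D, E}: {D}⁺ ∩ {A, B, C, D, E} = {C, D}, not the whole set, so D → C violates BCNF; decompose into {C, D} and {A, B, D, E}.
{C, D}: every determinant is a superkey — BCNF.
{A, B, D, E}: every determinant is a superkey — BCNF.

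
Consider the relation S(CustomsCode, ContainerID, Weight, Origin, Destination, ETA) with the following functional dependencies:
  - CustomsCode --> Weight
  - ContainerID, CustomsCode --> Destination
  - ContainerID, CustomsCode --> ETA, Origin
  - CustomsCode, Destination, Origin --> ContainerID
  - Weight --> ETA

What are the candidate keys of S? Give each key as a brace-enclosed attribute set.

Attributes never on any right-hand side: {CustomsCode} — every candidate key must contain it.
Closure of {ContainerID, CustomsCode} is {ContainerID, CustomsCode, Destination, ETA, Origin, Weight}, the whole schema; {ContainerID, CustomsCode} is a candidate key.
Closure of {CustomsCode, Destination, Origin} is {ContainerID, CustomsCode, Destination, ETA, Origin, Weight}, the whole schema; {CustomsCode, Destination, Origin} is a candidate key.
These are minimal and exhaustive — every other superkey contains one of them.

{ContainerID, CustomsCode}, {CustomsCode, Destination, Origin}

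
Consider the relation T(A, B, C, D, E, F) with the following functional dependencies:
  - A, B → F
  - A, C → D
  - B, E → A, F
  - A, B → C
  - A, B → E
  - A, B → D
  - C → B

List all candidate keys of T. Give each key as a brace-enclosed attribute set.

{A, B} is a candidate key since {A, B}⁺ = {A, B, C, D, E, F} covers every attribute.
{A, C} is a candidate key since {A, C}⁺ = {A, B, C, D, E, F} covers every attribute.
{B, E} is a candidate key since {B, E}⁺ = {A, B, C, D, E, F} covers every attribute.
{C, E} is a candidate key since {C, E}⁺ = {A, B, C, D, E, F} covers every attribute.
Any other superkey properly contains one of these, so there are no further candidate keys.

{A, B}, {A, C}, {B, E}, {C, E}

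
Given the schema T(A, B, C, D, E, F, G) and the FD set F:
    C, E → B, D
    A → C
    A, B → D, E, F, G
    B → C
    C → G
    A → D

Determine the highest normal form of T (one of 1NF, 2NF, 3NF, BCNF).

Candidate keys: {A, B}, {A, E}. Prime attributes: {A, B, E}.
C, E → B, D: {C, E}⁺ = {B, C, D, E, G}, which is not all of the attributes, so the left side is not a superkey — BCNF is violated.
Because {D} is non-prime and the left side of C, E → B, D is not a superkey, the relation is not in 3NF.
Since {A} ⊂ {A, B} and {A}⁺ ⊇ {C, D, G} with {C, D, G} non-prime, there is a partial dependency; 2NF fails.

1NF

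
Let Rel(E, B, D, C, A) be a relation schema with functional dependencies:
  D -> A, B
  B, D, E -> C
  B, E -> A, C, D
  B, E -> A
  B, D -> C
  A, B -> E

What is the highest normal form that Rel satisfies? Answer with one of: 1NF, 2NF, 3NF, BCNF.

Candidate keys: {A, B}, {B, E}, {D}. Prime attributes: {A, B, D, E}.
The left-hand side of every FD is a superkey, so BCNF is satisfied.

BCNF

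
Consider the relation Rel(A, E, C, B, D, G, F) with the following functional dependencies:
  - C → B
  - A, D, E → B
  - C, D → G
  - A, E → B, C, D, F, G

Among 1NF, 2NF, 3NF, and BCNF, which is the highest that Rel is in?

Candidate key: {A, E}. Prime attributes: {A, E}.
C → B: {C}⁺ = {B, C}, which is not all of the attributes, so the left side is not a superkey — BCNF is violated.
C → B has non-prime {B} on the right and a non-superkey on the left, so 3NF fails.
Checking every proper subset of each key, none determines a non-prime attribute — 2NF is satisfied.

2NF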